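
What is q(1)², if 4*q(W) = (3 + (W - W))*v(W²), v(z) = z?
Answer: 9/16 ≈ 0.56250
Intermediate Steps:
q(W) = 3*W²/4 (q(W) = ((3 + (W - W))*W²)/4 = ((3 + 0)*W²)/4 = (3*W²)/4 = 3*W²/4)
q(1)² = ((¾)*1²)² = ((¾)*1)² = (¾)² = 9/16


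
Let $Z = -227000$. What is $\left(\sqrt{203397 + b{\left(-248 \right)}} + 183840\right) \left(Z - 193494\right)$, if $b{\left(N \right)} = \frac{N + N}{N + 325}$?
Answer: $-77303616960 - \frac{420494 \sqrt{1205902621}}{77} \approx -7.7493 \cdot 10^{10}$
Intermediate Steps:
$b{\left(N \right)} = \frac{2 N}{325 + N}$
$\left(\sqrt{203397 + b{\left(-248 \right)}} + 183840\right) \left(Z - 193494\right) = \left(\sqrt{203397 + 2 \left(-248\right) \frac{1}{325 - 248}} + 183840\right) \left(-227000 - 193494\right) = \left(\sqrt{203397 + 2 \left(-248\right) \frac{1}{77}} + 183840\right) \left(-420494\right) = \left(\sqrt{203397 - \frac{496}{77}} + 183840\right) \left(-420494\right) = \left(\sqrt{\frac{15661073}{77}} + 183840\right) \left(-420494\right) = \left(\frac{\sqrt{1205902621}}{77} + 183840\right) \left(-420494\right) = \left(183840 + \frac{\sqrt{1205902621}}{77}\right) \left(-420494\right) = -77303616960 - \frac{420494 \sqrt{1205902621}}{77}$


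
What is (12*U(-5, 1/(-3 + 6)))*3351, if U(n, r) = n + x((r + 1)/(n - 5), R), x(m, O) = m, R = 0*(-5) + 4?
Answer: -1032108/5 ≈ -2.0642e+5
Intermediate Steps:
R = 4 (R = 0 + 4 = 4)
U(n, r) = n + (1 + r)/(-5 + n) (U(n, r) = n + (r + 1)/(n - 5) = n + (1 + r)/(-5 + n))
(12*U(-5, 1/(-3 + 6)))*3351 = (12*((1 + 1/(-3 + 6) - 5*(-5 - 5))/(-5 - 5)))*3351 = (12*((1 + 1/3 - 5*(-10))/(-10)))*3351 = (12*(-(1 + ⅓ + 50)/10))*3351 = (12*(-⅒*154/3))*3351 = (12*(-77/15))*3351 = -308/5*3351 = -1032108/5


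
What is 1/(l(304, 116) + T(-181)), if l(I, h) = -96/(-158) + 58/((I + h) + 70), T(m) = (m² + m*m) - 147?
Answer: 19355/1265347176 ≈ 1.5296e-5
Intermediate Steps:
T(m) = -147 + 2*m² (T(m) = (m² + m²) - 147 = 2*m² - 147 = -147 + 2*m²)
l(I, h) = 48/79 + 58/(70 + I + h) (l(I, h) = -96*(-1/158) + 58/(70 + I + h) = 48/79 + 58/(70 + I + h))
1/(l(304, 116) + T(-181)) = 1/(2*(3971 + 24*304 + 24*116)/(79*(70 + 304 + 116)) + (-147 + 2*(-181)²)) = 1/((2/79)*(3971 + 7296 + 2784)/490 + (-147 + 2*32761)) = 1/((2/79)*(1/490)*14051 + (-147 + 65522)) = 1/(14051/19355 + 65375) = 1/(1265347176/19355) = 19355/1265347176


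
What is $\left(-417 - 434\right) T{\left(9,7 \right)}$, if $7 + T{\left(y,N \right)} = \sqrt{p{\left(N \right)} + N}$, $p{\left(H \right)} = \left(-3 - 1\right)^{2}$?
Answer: $5957 - 851 \sqrt{23} \approx 1875.7$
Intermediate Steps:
$p{\left(H \right)} = 16$ ($p{\left(H \right)} = \left(-4\right)^{2} = 16$)
$T{\left(y,N \right)} = -7 + \sqrt{16 + N}$
$\left(-417 - 434\right) T{\left(9,7 \right)} = \left(-417 - 434\right) \left(-7 + \sqrt{16 + 7}\right) = - 851 \left(-7 + \sqrt{23}\right) = 5957 - 851 \sqrt{23}$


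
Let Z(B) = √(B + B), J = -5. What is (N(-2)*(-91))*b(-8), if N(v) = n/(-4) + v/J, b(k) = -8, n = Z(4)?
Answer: 1456/5 - 364*√2 ≈ -223.57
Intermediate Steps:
Z(B) = √2*√B (Z(B) = √(2*B) = √2*√B)
n = 2*√2 (n = √2*√4 = √2*2 = 2*√2 ≈ 2.8284)
N(v) = -√2/2 - v/5 (N(v) = (2*√2)/(-4) + v/(-5) = (2*√2)*(-¼) + v*(-⅕) = -√2/2 - v/5)
(N(-2)*(-91))*b(-8) = ((-√2/2 - ⅕*(-2))*(-91))*(-8) = ((-√2/2 + ⅖)*(-91))*(-8) = ((⅖ - √2/2)*(-91))*(-8) = (-182/5 + 91*√2/2)*(-8) = 1456/5 - 364*√2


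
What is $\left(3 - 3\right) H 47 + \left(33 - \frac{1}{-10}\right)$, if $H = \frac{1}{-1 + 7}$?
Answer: $\frac{331}{10} \approx 33.1$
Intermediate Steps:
$H = \frac{1}{6} \approx 0.16667$
$\left(3 - 3\right) H 47 + \left(33 - \frac{1}{-10}\right) = \left(3 - 3\right) \frac{1}{6} \cdot 47 + \left(33 - \frac{1}{-10}\right) = 0 \cdot \frac{1}{6} \cdot 47 + \left(33 - - \frac{1}{10}\right) = 0 \cdot 47 + \left(33 + \frac{1}{10}\right) = 0 + \frac{331}{10} = \frac{331}{10}$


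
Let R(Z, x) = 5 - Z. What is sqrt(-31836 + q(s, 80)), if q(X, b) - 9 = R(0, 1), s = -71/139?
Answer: I*sqrt(31822) ≈ 178.39*I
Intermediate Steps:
s = -71/139 (s = -71*1/139 = -71/139 ≈ -0.51079)
q(X, b) = 14 (q(X, b) = 9 + (5 - 1*0) = 9 + (5 + 0) = 9 + 5 = 14)
sqrt(-31836 + q(s, 80)) = sqrt(-31836 + 14) = sqrt(-31822) = I*sqrt(31822)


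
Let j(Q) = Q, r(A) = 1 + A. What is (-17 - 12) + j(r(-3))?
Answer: -31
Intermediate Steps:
(-17 - 12) + j(r(-3)) = (-17 - 12) + (1 - 3) = -29 - 2 = -31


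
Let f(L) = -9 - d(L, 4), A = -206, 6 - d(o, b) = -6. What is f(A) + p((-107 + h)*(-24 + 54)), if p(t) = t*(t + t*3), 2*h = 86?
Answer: 14745579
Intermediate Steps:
h = 43 (h = (½)*86 = 43)
d(o, b) = 12 (d(o, b) = 6 - 1*(-6) = 6 + 6 = 12)
f(L) = -21 (f(L) = -9 - 1*12 = -9 - 12 = -21)
p(t) = 4*t² (p(t) = t*(t + 3*t) = t*(4*t) = 4*t²)
f(A) + p((-107 + h)*(-24 + 54)) = -21 + 4*((-107 + 43)*(-24 + 54))² = -21 + 4*(-64*30)² = -21 + 4*(-1920)² = -21 + 4*3686400 = -21 + 14745600 = 14745579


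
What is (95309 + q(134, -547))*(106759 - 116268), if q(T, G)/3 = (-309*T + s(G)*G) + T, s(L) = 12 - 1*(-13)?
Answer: 661179788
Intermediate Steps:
s(L) = 25 (s(L) = 12 + 13 = 25)
q(T, G) = -924*T + 75*G (q(T, G) = 3*((-309*T + 25*G) + T) = 3*(-308*T + 25*G) = -924*T + 75*G)
(95309 + q(134, -547))*(106759 - 116268) = (95309 + (-924*134 + 75*(-547)))*(106759 - 116268) = (95309 + (-123816 - 41025))*(-9509) = (95309 - 164841)*(-9509) = -69532*(-9509) = 661179788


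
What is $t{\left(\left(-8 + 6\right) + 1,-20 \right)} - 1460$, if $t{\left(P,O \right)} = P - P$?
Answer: $-1460$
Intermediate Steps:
$t{\left(P,O \right)} = 0$
$t{\left(\left(-8 + 6\right) + 1,-20 \right)} - 1460 = 0 - 1460 = -1460$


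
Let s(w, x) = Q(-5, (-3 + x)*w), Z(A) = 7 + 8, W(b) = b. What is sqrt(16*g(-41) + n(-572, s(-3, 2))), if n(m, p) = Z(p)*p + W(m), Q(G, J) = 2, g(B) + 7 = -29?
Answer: I*sqrt(1118) ≈ 33.437*I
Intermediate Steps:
g(B) = -36 (g(B) = -7 - 29 = -36)
Z(A) = 15
s(w, x) = 2
n(m, p) = m + 15*p (n(m, p) = 15*p + m = m + 15*p)
sqrt(16*g(-41) + n(-572, s(-3, 2))) = sqrt(16*(-36) + (-572 + 15*2)) = sqrt(-576 + (-572 + 30)) = sqrt(-576 - 542) = sqrt(-1118) = I*sqrt(1118)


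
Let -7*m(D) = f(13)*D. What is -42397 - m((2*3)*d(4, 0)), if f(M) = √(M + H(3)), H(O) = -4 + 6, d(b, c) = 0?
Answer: -42397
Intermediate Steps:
H(O) = 2
f(M) = √(2 + M) (f(M) = √(M + 2) = √(2 + M))
m(D) = -D*√15/7 (m(D) = -√(2 + 13)*D/7 = -√15*D/7 = -D*√15/7)
-42397 - m((2*3)*d(4, 0)) = -42397 - (-1)*(2*3)*0*√15/7 = -42397 - (-1)*6*0*√15/7 = -42397 - (-1)*0*√15/7 = -42397 - 1*0 = -42397 + 0 = -42397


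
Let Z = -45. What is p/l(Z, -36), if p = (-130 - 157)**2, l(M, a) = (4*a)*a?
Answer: 82369/5184 ≈ 15.889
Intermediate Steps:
l(M, a) = 4*a**2
p = 82369 (p = (-287)**2 = 82369)
p/l(Z, -36) = 82369/((4*(-36)**2)) = 82369/((4*1296)) = 82369/5184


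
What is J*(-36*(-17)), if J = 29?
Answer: 17748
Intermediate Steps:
J*(-36*(-17)) = 29*(-36*(-17)) = 29*612 = 17748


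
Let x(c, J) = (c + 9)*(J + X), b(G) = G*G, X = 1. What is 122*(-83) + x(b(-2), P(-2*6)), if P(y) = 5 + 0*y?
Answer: -10048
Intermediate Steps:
P(y) = 5 (P(y) = 5 + 0 = 5)
b(G) = G²
x(c, J) = (1 + J)*(9 + c) (x(c, J) = (c + 9)*(J + 1) = (9 + c)*(1 + J) = (1 + J)*(9 + c))
122*(-83) + x(b(-2), P(-2*6)) = 122*(-83) + (9 + (-2)² + 9*5 + 5*(-2)²) = -10126 + (9 + 4 + 45 + 5*4) = -10126 + (9 + 4 + 45 + 20) = -10126 + 78 = -10048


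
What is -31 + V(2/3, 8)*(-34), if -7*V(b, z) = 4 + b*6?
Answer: 55/7 ≈ 7.8571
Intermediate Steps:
V(b, z) = -4/7 - 6*b/7 (V(b, z) = -(4 + b*6)/7 = -(4 + 6*b)/7 = -4/7 - 6*b/7)
-31 + V(2/3, 8)*(-34) = -31 + (-4/7 - 12/(7*3))*(-34) = -31 + (-4/7 - 6/7*⅔)*(-34) = -31 + (-4/7 - 4/7)*(-34) = -31 - 8/7*(-34) = -31 + 272/7 = 55/7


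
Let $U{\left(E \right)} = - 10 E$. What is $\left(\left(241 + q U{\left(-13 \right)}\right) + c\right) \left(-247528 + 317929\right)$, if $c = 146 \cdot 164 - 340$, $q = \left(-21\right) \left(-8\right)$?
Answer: $3216269685$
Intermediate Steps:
$q = 168$
$c = 23604$ ($c = 23944 - 340 = 23604$)
$\left(\left(241 + q U{\left(-13 \right)}\right) + c\right) \left(-247528 + 317929\right) = \left(\left(241 + 168 \left(\left(-10\right) \left(-13\right)\right)\right) + 23604\right) \left(-247528 + 317929\right) = \left(\left(241 + 168 \cdot 130\right) + 23604\right) 70401 = \left(\left(241 + 21840\right) + 23604\right) 70401 = \left(22081 + 23604\right) 70401 = 45685 \cdot 70401 = 3216269685$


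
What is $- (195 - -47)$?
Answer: $-242$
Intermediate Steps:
$- (195 - -47) = - (195 + 47) = \left(-1\right) 242 = -242$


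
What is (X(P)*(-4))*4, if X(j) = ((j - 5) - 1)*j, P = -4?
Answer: -640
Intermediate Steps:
X(j) = j*(-6 + j) (X(j) = ((-5 + j) - 1)*j = (-6 + j)*j = j*(-6 + j))
(X(P)*(-4))*4 = (-4*(-6 - 4)*(-4))*4 = (-4*(-10)*(-4))*4 = (40*(-4))*4 = -160*4 = -640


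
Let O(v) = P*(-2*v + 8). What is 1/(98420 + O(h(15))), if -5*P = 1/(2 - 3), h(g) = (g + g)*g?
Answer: 5/491208 ≈ 1.0179e-5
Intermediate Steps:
h(g) = 2*g² (h(g) = (2*g)*g = 2*g²)
P = ⅕ (P = -1/(5*(2 - 3)) = -⅕/(-1) = -⅕*(-1) = ⅕ ≈ 0.20000)
O(v) = 8/5 - 2*v/5 (O(v) = (-2*v + 8)/5 = (8 - 2*v)/5 = 8/5 - 2*v/5)
1/(98420 + O(h(15))) = 1/(98420 + (8/5 - 4*15²/5)) = 1/(98420 + (8/5 - 4*225/5)) = 1/(98420 + (8/5 - ⅖*450)) = 1/(98420 + (8/5 - 180)) = 1/(98420 - 892/5) = 1/(491208/5) = 5/491208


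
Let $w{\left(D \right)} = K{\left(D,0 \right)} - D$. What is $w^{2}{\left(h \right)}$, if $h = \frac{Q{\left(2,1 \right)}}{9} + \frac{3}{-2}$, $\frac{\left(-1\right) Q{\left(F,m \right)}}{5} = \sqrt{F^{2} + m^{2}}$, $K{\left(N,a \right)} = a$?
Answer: $\frac{1229}{324} + \frac{5 \sqrt{5}}{3} \approx 7.52$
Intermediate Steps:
$Q{\left(F,m \right)} = - 5 \sqrt{F^{2} + m^{2}}$
$h = - \frac{3}{2} - \frac{5 \sqrt{5}}{9}$ ($h = \frac{\left(-5\right) \sqrt{2^{2} + 1^{2}}}{9} + \frac{3}{-2} = - 5 \sqrt{4 + 1} \cdot \frac{1}{9} + 3 \left(- \frac{1}{2}\right) = - 5 \sqrt{5} \cdot \frac{1}{9} - \frac{3}{2} = - \frac{5 \sqrt{5}}{9} - \frac{3}{2} = - \frac{3}{2} - \frac{5 \sqrt{5}}{9} \approx -2.7423$)
$w{\left(D \right)} = - D$ ($w{\left(D \right)} = 0 - D = - D$)
$w^{2}{\left(h \right)} = \left(- (- \frac{3}{2} - \frac{5 \sqrt{5}}{9})\right)^{2} = \left(\frac{3}{2} + \frac{5 \sqrt{5}}{9}\right)^{2}$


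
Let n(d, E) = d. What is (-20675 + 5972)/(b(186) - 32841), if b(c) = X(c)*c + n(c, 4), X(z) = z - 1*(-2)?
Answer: -4901/771 ≈ -6.3567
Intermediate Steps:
X(z) = 2 + z (X(z) = z + 2 = 2 + z)
b(c) = c + c*(2 + c) (b(c) = (2 + c)*c + c = c*(2 + c) + c = c + c*(2 + c))
(-20675 + 5972)/(b(186) - 32841) = (-20675 + 5972)/(186*(3 + 186) - 32841) = -14703/(186*189 - 32841) = -14703/(35154 - 32841) = -14703/2313 = -14703*1/2313 = -4901/771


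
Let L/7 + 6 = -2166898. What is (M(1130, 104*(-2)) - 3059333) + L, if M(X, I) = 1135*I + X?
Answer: -18462611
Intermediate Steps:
M(X, I) = X + 1135*I
L = -15168328 (L = -42 + 7*(-2166898) = -42 - 15168286 = -15168328)
(M(1130, 104*(-2)) - 3059333) + L = ((1130 + 1135*(104*(-2))) - 3059333) - 15168328 = ((1130 + 1135*(-208)) - 3059333) - 15168328 = ((1130 - 236080) - 3059333) - 15168328 = (-234950 - 3059333) - 15168328 = -3294283 - 15168328 = -18462611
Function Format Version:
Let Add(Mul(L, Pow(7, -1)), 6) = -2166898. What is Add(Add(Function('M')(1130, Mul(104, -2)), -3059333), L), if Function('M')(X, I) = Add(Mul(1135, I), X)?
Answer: -18462611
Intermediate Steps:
Function('M')(X, I) = Add(X, Mul(1135, I))
L = -15168328 (L = Add(-42, Mul(7, -2166898)) = Add(-42, -15168286) = -15168328)
Add(Add(Function('M')(1130, Mul(104, -2)), -3059333), L) = Add(Add(Add(1130, Mul(1135, Mul(104, -2))), -3059333), -15168328) = Add(Add(Add(1130, Mul(1135, -208)), -3059333), -15168328) = Add(Add(Add(1130, -236080), -3059333), -15168328) = Add(Add(-234950, -3059333), -15168328) = Add(-3294283, -15168328) = -18462611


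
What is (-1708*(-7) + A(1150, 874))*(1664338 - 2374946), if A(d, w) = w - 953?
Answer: -8439891216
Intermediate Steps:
A(d, w) = -953 + w
(-1708*(-7) + A(1150, 874))*(1664338 - 2374946) = (-1708*(-7) + (-953 + 874))*(1664338 - 2374946) = (11956 - 79)*(-710608) = 11877*(-710608) = -8439891216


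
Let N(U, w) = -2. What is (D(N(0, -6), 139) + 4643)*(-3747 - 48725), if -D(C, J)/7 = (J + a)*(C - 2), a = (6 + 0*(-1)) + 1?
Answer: -458133032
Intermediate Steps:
a = 7 (a = (6 + 0) + 1 = 6 + 1 = 7)
D(C, J) = -7*(-2 + C)*(7 + J) (D(C, J) = -7*(J + 7)*(C - 2) = -7*(7 + J)*(-2 + C) = -7*(-2 + C)*(7 + J))
(D(N(0, -6), 139) + 4643)*(-3747 - 48725) = ((98 - 49*(-2) + 14*139 - 7*(-2)*139) + 4643)*(-3747 - 48725) = ((98 + 98 + 1946 + 1946) + 4643)*(-52472) = (4088 + 4643)*(-52472) = 8731*(-52472) = -458133032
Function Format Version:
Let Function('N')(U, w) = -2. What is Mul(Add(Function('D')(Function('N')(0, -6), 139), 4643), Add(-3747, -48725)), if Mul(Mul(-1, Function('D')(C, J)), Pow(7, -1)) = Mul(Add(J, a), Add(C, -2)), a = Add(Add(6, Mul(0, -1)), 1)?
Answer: -458133032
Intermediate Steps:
a = 7 (a = Add(Add(6, 0), 1) = Add(6, 1) = 7)
Function('D')(C, J) = Mul(-7, Add(-2, C), Add(7, J)) (Function('D')(C, J) = Mul(-7, Mul(Add(J, 7), Add(C, -2))) = Mul(-7, Mul(Add(7, J), Add(-2, C))) = Mul(-7, Mul(Add(-2, C), Add(7, J))) = Mul(-7, Add(-2, C), Add(7, J)))
Mul(Add(Function('D')(Function('N')(0, -6), 139), 4643), Add(-3747, -48725)) = Mul(Add(Add(98, Mul(-49, -2), Mul(14, 139), Mul(-7, -2, 139)), 4643), Add(-3747, -48725)) = Mul(Add(Add(98, 98, 1946, 1946), 4643), -52472) = Mul(Add(4088, 4643), -52472) = Mul(8731, -52472) = -458133032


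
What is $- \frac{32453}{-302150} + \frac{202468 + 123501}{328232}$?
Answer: $\frac{54571823223}{49587649400} \approx 1.1005$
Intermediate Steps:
$- \frac{32453}{-302150} + \frac{202468 + 123501}{328232} = \left(-32453\right) \left(- \frac{1}{302150}\right) + 325969 \cdot \frac{1}{328232} = \frac{32453}{302150} + \frac{325969}{328232} = \frac{54571823223}{49587649400}$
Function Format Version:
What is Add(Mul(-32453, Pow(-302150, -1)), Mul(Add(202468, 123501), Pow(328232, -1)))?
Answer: Rational(54571823223, 49587649400) ≈ 1.1005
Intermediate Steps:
Add(Mul(-32453, Pow(-302150, -1)), Mul(Add(202468, 123501), Pow(328232, -1))) = Add(Mul(-32453, Rational(-1, 302150)), Mul(325969, Rational(1, 328232))) = Add(Rational(32453, 302150), Rational(325969, 328232)) = Rational(54571823223, 49587649400)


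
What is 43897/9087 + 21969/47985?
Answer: 768676616/145346565 ≈ 5.2886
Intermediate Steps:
43897/9087 + 21969/47985 = 43897*(1/9087) + 21969*(1/47985) = 43897/9087 + 7323/15995 = 768676616/145346565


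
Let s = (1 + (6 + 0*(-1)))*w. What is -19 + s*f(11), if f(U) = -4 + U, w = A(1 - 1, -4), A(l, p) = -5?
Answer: -264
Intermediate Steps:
w = -5
s = -35 (s = (1 + (6 + 0*(-1)))*(-5) = (1 + (6 + 0))*(-5) = (1 + 6)*(-5) = 7*(-5) = -35)
-19 + s*f(11) = -19 - 35*(-4 + 11) = -19 - 35*7 = -19 - 245 = -264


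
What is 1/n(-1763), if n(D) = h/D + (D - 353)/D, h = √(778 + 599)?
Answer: 3730508/4476079 + 15867*√17/4476079 ≈ 0.84805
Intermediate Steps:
h = 9*√17 (h = √1377 = 9*√17 ≈ 37.108)
n(D) = (-353 + D)/D + 9*√17/D (n(D) = (9*√17)/D + (D - 353)/D = 9*√17/D + (-353 + D)/D = (-353 + D)/D + 9*√17/D)
1/n(-1763) = 1/((-353 - 1763 + 9*√17)/(-1763)) = 1/(-(-2116 + 9*√17)/1763) = 1/(2116/1763 - 9*√17/1763)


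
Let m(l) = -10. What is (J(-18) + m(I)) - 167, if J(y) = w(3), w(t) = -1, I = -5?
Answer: -178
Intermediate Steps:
J(y) = -1
(J(-18) + m(I)) - 167 = (-1 - 10) - 167 = -11 - 167 = -178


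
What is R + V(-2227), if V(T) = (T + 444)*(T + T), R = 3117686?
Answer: 11059168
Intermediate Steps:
V(T) = 2*T*(444 + T) (V(T) = (444 + T)*(2*T) = 2*T*(444 + T))
R + V(-2227) = 3117686 + 2*(-2227)*(444 - 2227) = 3117686 + 2*(-2227)*(-1783) = 3117686 + 7941482 = 11059168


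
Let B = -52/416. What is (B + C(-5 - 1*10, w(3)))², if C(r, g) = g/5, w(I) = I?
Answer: 361/1600 ≈ 0.22563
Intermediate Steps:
B = -⅛ (B = -52*1/416 = -⅛ ≈ -0.12500)
C(r, g) = g/5 (C(r, g) = g*(⅕) = g/5)
(B + C(-5 - 1*10, w(3)))² = (-⅛ + (⅕)*3)² = (-⅛ + ⅗)² = (19/40)² = 361/1600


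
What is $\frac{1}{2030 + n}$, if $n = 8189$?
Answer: $\frac{1}{10219} \approx 9.7857 \cdot 10^{-5}$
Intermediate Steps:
$\frac{1}{2030 + n} = \frac{1}{2030 + 8189} = \frac{1}{10219}$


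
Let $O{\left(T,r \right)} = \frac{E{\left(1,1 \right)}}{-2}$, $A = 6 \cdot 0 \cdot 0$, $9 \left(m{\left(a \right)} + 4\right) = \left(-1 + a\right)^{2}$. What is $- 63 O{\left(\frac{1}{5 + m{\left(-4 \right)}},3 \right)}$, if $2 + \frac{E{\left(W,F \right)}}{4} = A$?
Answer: $-252$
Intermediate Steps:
$m{\left(a \right)} = -4 + \frac{\left(-1 + a\right)^{2}}{9}$
$A = 0$ ($A = 0 \cdot 0 = 0$)
$E{\left(W,F \right)} = -8$ ($E{\left(W,F \right)} = -8 + 4 \cdot 0 = -8 + 0 = -8$)
$O{\left(T,r \right)} = 4$ ($O{\left(T,r \right)} = - \frac{8}{-2} = \left(-8\right) \left(- \frac{1}{2}\right) = 4$)
$- 63 O{\left(\frac{1}{5 + m{\left(-4 \right)}},3 \right)} = \left(-63\right) 4 = -252$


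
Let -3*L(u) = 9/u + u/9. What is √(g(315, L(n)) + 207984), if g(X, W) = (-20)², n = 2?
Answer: 16*√814 ≈ 456.49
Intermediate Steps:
L(u) = -3/u - u/27 (L(u) = -(9/u + u/9)/3 = -3/u - u/27)
g(X, W) = 400
√(g(315, L(n)) + 207984) = √(400 + 207984) = √208384 = 16*√814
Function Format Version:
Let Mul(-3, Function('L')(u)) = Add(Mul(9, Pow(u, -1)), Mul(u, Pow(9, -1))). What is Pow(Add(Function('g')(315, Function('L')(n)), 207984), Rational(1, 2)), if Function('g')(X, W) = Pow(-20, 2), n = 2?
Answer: Mul(16, Pow(814, Rational(1, 2))) ≈ 456.49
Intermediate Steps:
Function('L')(u) = Add(Mul(-3, Pow(u, -1)), Mul(Rational(-1, 27), u)) (Function('L')(u) = Mul(Rational(-1, 3), Add(Mul(9, Pow(u, -1)), Mul(u, Pow(9, -1)))) = Mul(Rational(-1, 3), Add(Mul(9, Pow(u, -1)), Mul(u, Rational(1, 9)))) = Mul(Rational(-1, 3), Add(Mul(9, Pow(u, -1)), Mul(Rational(1, 9), u))) = Add(Mul(-3, Pow(u, -1)), Mul(Rational(-1, 27), u)))
Function('g')(X, W) = 400
Pow(Add(Function('g')(315, Function('L')(n)), 207984), Rational(1, 2)) = Pow(Add(400, 207984), Rational(1, 2)) = Pow(208384, Rational(1, 2)) = Mul(16, Pow(814, Rational(1, 2)))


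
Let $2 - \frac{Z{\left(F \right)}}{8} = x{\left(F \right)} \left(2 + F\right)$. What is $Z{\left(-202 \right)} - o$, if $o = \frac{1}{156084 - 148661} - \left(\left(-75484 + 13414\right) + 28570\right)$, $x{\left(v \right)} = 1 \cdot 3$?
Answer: $- \frac{212921333}{7423} \approx -28684.0$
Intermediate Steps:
$x{\left(v \right)} = 3$
$o = \frac{248670501}{7423}$ ($o = \frac{1}{7423} - \left(-62070 + 28570\right) = \frac{1}{7423} - -33500 = \frac{1}{7423} + 33500 = \frac{248670501}{7423} \approx 33500.0$)
$Z{\left(F \right)} = -32 - 24 F$ ($Z{\left(F \right)} = 16 - 8 \cdot 3 \left(2 + F\right) = 16 - 8 \left(6 + 3 F\right) = 16 - \left(48 + 24 F\right) = -32 - 24 F$)
$Z{\left(-202 \right)} - o = \left(-32 - -4848\right) - \frac{248670501}{7423} = \left(-32 + 4848\right) - \frac{248670501}{7423} = 4816 - \frac{248670501}{7423} = - \frac{212921333}{7423}$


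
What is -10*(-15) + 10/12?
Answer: 905/6 ≈ 150.83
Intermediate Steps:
-10*(-15) + 10/12 = 150 + 10*(1/12) = 150 + ⅚ = 905/6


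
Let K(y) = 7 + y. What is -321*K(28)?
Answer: -11235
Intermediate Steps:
-321*K(28) = -321*(7 + 28) = -321*35 = -11235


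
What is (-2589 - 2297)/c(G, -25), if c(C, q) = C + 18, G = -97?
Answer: 4886/79 ≈ 61.848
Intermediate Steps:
c(C, q) = 18 + C
(-2589 - 2297)/c(G, -25) = (-2589 - 2297)/(18 - 97) = -4886/(-79) = -4886*(-1/79) = 4886/79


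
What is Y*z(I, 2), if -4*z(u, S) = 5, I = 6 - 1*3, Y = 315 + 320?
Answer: -3175/4 ≈ -793.75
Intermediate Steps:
Y = 635
I = 3 (I = 6 - 3 = 3)
z(u, S) = -5/4 (z(u, S) = -¼*5 = -5/4)
Y*z(I, 2) = 635*(-5/4) = -3175/4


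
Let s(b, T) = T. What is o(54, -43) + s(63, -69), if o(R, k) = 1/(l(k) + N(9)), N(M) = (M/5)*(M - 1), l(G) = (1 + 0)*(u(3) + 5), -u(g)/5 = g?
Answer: -1513/22 ≈ -68.773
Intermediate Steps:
u(g) = -5*g
l(G) = -10 (l(G) = (1 + 0)*(-5*3 + 5) = 1*(-15 + 5) = 1*(-10) = -10)
N(M) = M*(-1 + M)/5 (N(M) = (M*(1/5))*(-1 + M) = (M/5)*(-1 + M) = M*(-1 + M)/5)
o(R, k) = 5/22 (o(R, k) = 1/(-10 + (1/5)*9*(-1 + 9)) = 1/(-10 + (1/5)*9*8) = 1/(-10 + 72/5) = 1/(22/5) = 5/22)
o(54, -43) + s(63, -69) = 5/22 - 69 = -1513/22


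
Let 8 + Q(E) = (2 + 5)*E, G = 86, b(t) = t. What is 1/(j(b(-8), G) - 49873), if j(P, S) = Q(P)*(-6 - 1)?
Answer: -1/49425 ≈ -2.0233e-5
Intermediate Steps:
Q(E) = -8 + 7*E (Q(E) = -8 + (2 + 5)*E = -8 + 7*E)
j(P, S) = 56 - 49*P (j(P, S) = (-8 + 7*P)*(-6 - 1) = (-8 + 7*P)*(-7) = 56 - 49*P)
1/(j(b(-8), G) - 49873) = 1/((56 - 49*(-8)) - 49873) = 1/((56 + 392) - 49873) = 1/(448 - 49873) = 1/(-49425) = -1/49425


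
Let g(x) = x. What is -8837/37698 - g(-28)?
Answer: 1046707/37698 ≈ 27.766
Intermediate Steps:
-8837/37698 - g(-28) = -8837/37698 - 1*(-28) = -8837*1/37698 + 28 = -8837/37698 + 28 = 1046707/37698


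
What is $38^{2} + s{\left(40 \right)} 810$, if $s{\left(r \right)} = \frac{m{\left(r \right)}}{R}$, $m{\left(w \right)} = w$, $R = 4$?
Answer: $9544$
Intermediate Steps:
$s{\left(r \right)} = \frac{r}{4}$
$38^{2} + s{\left(40 \right)} 810 = 38^{2} + \frac{1}{4} \cdot 40 \cdot 810 = 1444 + 10 \cdot 810 = 1444 + 8100 = 9544$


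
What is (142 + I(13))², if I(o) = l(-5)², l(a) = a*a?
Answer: 588289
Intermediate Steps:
l(a) = a²
I(o) = 625 (I(o) = ((-5)²)² = 25² = 625)
(142 + I(13))² = (142 + 625)² = 767² = 588289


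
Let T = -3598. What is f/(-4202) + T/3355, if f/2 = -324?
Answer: -588398/640805 ≈ -0.91822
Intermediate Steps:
f = -648 (f = 2*(-324) = -648)
f/(-4202) + T/3355 = -648/(-4202) - 3598/3355 = -648*(-1/4202) - 3598*1/3355 = 324/2101 - 3598/3355 = -588398/640805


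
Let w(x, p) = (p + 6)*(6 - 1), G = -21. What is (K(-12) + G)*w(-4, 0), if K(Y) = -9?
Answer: -900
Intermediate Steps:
w(x, p) = 30 + 5*p (w(x, p) = (6 + p)*5 = 30 + 5*p)
(K(-12) + G)*w(-4, 0) = (-9 - 21)*(30 + 5*0) = -30*(30 + 0) = -30*30 = -900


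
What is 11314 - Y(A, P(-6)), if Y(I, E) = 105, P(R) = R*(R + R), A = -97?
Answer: 11209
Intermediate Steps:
P(R) = 2*R² (P(R) = R*(2*R) = 2*R²)
11314 - Y(A, P(-6)) = 11314 - 1*105 = 11314 - 105 = 11209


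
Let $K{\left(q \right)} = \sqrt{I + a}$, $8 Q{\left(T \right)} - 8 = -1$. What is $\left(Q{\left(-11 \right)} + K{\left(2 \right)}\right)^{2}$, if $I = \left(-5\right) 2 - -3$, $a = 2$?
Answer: $- \frac{271}{64} + \frac{7 i \sqrt{5}}{4} \approx -4.2344 + 3.9131 i$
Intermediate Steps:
$Q{\left(T \right)} = \frac{7}{8}$ ($Q{\left(T \right)} = 1 + \frac{1}{8} \left(-1\right) = 1 - \frac{1}{8} = \frac{7}{8}$)
$I = -7$ ($I = -10 + 3 = -7$)
$K{\left(q \right)} = i \sqrt{5}$ ($K{\left(q \right)} = \sqrt{-7 + 2} = \sqrt{-5} = i \sqrt{5}$)
$\left(Q{\left(-11 \right)} + K{\left(2 \right)}\right)^{2} = \left(\frac{7}{8} + i \sqrt{5}\right)^{2}$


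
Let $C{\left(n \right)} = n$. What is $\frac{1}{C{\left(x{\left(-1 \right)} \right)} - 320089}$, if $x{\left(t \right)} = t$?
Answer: $- \frac{1}{320090} \approx -3.1241 \cdot 10^{-6}$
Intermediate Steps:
$\frac{1}{C{\left(x{\left(-1 \right)} \right)} - 320089} = \frac{1}{-1 - 320089} = \frac{1}{-320090} = - \frac{1}{320090}$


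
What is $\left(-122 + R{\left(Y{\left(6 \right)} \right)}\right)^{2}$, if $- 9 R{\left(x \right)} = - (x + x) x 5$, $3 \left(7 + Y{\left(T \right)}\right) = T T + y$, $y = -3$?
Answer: $\frac{879844}{81} \approx 10862.0$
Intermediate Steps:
$Y{\left(T \right)} = -8 + \frac{T^{2}}{3}$ ($Y{\left(T \right)} = -7 + \frac{T T - 3}{3} = -7 + \frac{T^{2} - 3}{3} = -7 + \frac{-3 + T^{2}}{3} = -7 + \left(-1 + \frac{T^{2}}{3}\right) = -8 + \frac{T^{2}}{3}$)
$R{\left(x \right)} = \frac{10 x^{2}}{9}$ ($R{\left(x \right)} = - \frac{- (x + x) x 5}{9} = - \frac{- 2 x x 5}{9} = - \frac{- 2 x^{2} \cdot 5}{9} = - \frac{\left(-10\right) x^{2}}{9} = \frac{10 x^{2}}{9}$)
$\left(-122 + R{\left(Y{\left(6 \right)} \right)}\right)^{2} = \left(-122 + \frac{10 \left(-8 + \frac{6^{2}}{3}\right)^{2}}{9}\right)^{2} = \left(-122 + \frac{10 \left(-8 + \frac{1}{3} \cdot 36\right)^{2}}{9}\right)^{2} = \left(-122 + \frac{10 \left(-8 + 12\right)^{2}}{9}\right)^{2} = \left(-122 + \frac{10 \cdot 4^{2}}{9}\right)^{2} = \left(-122 + \frac{10}{9} \cdot 16\right)^{2} = \left(-122 + \frac{160}{9}\right)^{2} = \left(- \frac{938}{9}\right)^{2} = \frac{879844}{81}$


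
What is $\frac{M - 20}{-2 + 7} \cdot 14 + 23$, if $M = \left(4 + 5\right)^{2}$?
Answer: $\frac{969}{5} \approx 193.8$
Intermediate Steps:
$M = 81$ ($M = 9^{2} = 81$)
$\frac{M - 20}{-2 + 7} \cdot 14 + 23 = \frac{81 - 20}{-2 + 7} \cdot 14 + 23 = \frac{61}{5} \cdot 14 + 23 = \frac{854}{5} + 23 = \frac{969}{5}$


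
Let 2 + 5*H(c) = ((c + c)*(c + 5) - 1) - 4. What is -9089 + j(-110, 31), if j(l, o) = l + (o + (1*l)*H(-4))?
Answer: -8838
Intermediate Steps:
H(c) = -7/5 + 2*c*(5 + c)/5 (H(c) = -2/5 + (((c + c)*(c + 5) - 1) - 4)/5 = -2/5 + (((2*c)*(5 + c) - 1) - 4)/5 = -2/5 + ((2*c*(5 + c) - 1) - 4)/5 = -2/5 + ((-1 + 2*c*(5 + c)) - 4)/5 = -2/5 + (-5 + 2*c*(5 + c))/5 = -2/5 + (-1 + 2*c*(5 + c)/5) = -7/5 + 2*c*(5 + c)/5)
j(l, o) = o - 2*l (j(l, o) = l + (o + (1*l)*(-7/5 + 2*(-4) + (2/5)*(-4)**2)) = l + (o + l*(-7/5 - 8 + (2/5)*16)) = l + (o + l*(-7/5 - 8 + 32/5)) = l + (o + l*(-3)) = l + (o - 3*l) = o - 2*l)
-9089 + j(-110, 31) = -9089 + (31 - 2*(-110)) = -9089 + (31 + 220) = -9089 + 251 = -8838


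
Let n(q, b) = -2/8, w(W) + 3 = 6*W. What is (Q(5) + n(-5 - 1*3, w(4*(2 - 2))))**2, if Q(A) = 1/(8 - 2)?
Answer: 1/144 ≈ 0.0069444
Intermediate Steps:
w(W) = -3 + 6*W
Q(A) = 1/6
n(q, b) = -1/4 (n(q, b) = -2*1/8 = -1/4)
(Q(5) + n(-5 - 1*3, w(4*(2 - 2))))**2 = (1/6 - 1/4)**2 = (-1/12)**2 = 1/144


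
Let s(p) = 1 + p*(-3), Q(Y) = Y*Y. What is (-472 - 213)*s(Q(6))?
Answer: 73295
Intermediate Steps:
Q(Y) = Y**2
s(p) = 1 - 3*p
(-472 - 213)*s(Q(6)) = (-472 - 213)*(1 - 3*6**2) = -685*(1 - 3*36) = -685*(1 - 108) = -685*(-107) = 73295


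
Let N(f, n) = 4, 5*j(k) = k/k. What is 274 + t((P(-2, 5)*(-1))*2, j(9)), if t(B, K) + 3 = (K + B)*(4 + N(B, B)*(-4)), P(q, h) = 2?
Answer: 1583/5 ≈ 316.60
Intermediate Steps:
j(k) = 1/5 (j(k) = (k/k)/5 = (1/5)*1 = 1/5)
t(B, K) = -3 - 12*B - 12*K (t(B, K) = -3 + (K + B)*(4 + 4*(-4)) = -3 + (B + K)*(4 - 16) = -3 + (B + K)*(-12) = -3 + (-12*B - 12*K) = -3 - 12*B - 12*K)
274 + t((P(-2, 5)*(-1))*2, j(9)) = 274 + (-3 - 12*2*(-1)*2 - 12*1/5) = 274 + (-3 - (-24)*2 - 12/5) = 274 + (-3 - 12*(-4) - 12/5) = 274 + (-3 + 48 - 12/5) = 274 + 213/5 = 1583/5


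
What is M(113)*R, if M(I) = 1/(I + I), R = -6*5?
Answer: -15/113 ≈ -0.13274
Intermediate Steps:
R = -30
M(I) = 1/(2*I)
M(113)*R = ((1/2)/113)*(-30) = ((1/2)*(1/113))*(-30) = (1/226)*(-30) = -15/113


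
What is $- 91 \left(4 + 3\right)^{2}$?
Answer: $-4459$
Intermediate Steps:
$- 91 \left(4 + 3\right)^{2} = - 91 \cdot 7^{2} = \left(-91\right) 49 = -4459$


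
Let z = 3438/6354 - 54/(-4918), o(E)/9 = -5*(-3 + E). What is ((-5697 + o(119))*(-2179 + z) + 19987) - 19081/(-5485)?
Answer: 113324878821431537/4761128095 ≈ 2.3802e+7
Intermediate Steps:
o(E) = 135 - 45*E (o(E) = 9*(-5*(-3 + E)) = 9*(15 - 5*E) = 135 - 45*E)
z = 479200/868027 (z = 3438*(1/6354) - 54*(-1/4918) = 191/353 + 27/2459 = 479200/868027 ≈ 0.55206)
((-5697 + o(119))*(-2179 + z) + 19987) - 19081/(-5485) = ((-5697 + (135 - 45*119))*(-2179 + 479200/868027) + 19987) - 19081/(-5485) = ((-5697 + (135 - 5355))*(-1890951633/868027) + 19987) - 19081*(-1/5485) = ((-5697 - 5220)*(-1890951633/868027) + 19987) + 19081/5485 = (-10917*(-1890951633/868027) + 19987) + 19081/5485 = (20643518977461/868027 + 19987) + 19081/5485 = 20660868233110/868027 + 19081/5485 = 113324878821431537/4761128095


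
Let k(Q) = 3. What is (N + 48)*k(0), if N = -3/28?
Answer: 4023/28 ≈ 143.68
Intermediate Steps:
N = -3/28 (N = -3*1/28 = -3/28 ≈ -0.10714)
(N + 48)*k(0) = (-3/28 + 48)*3 = (1341/28)*3 = 4023/28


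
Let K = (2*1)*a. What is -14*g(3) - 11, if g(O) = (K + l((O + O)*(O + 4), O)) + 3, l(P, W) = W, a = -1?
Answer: -67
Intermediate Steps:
K = -2 (K = (2*1)*(-1) = 2*(-1) = -2)
g(O) = 1 + O (g(O) = (-2 + O) + 3 = 1 + O)
-14*g(3) - 11 = -14*(1 + 3) - 11 = -14*4 - 11 = -56 - 11 = -67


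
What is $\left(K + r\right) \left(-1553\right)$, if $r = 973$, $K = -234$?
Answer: $-1147667$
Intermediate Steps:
$\left(K + r\right) \left(-1553\right) = \left(-234 + 973\right) \left(-1553\right) = 739 \left(-1553\right) = -1147667$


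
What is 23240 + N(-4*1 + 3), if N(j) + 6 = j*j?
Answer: 23235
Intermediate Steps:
N(j) = -6 + j**2 (N(j) = -6 + j*j = -6 + j**2)
23240 + N(-4*1 + 3) = 23240 + (-6 + (-4*1 + 3)**2) = 23240 + (-6 + (-4 + 3)**2) = 23240 + (-6 + (-1)**2) = 23240 + (-6 + 1) = 23240 - 5 = 23235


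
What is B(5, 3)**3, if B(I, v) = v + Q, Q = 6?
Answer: 729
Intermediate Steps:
B(I, v) = 6 + v (B(I, v) = v + 6 = 6 + v)
B(5, 3)**3 = (6 + 3)**3 = 9**3 = 729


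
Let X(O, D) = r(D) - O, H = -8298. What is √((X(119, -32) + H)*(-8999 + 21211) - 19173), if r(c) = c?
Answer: 7*I*√2106089 ≈ 10159.0*I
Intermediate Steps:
X(O, D) = D - O
√((X(119, -32) + H)*(-8999 + 21211) - 19173) = √(((-32 - 1*119) - 8298)*(-8999 + 21211) - 19173) = √(((-32 - 119) - 8298)*12212 - 19173) = √((-151 - 8298)*12212 - 19173) = √(-8449*12212 - 19173) = √(-103179188 - 19173) = √(-103198361) = 7*I*√2106089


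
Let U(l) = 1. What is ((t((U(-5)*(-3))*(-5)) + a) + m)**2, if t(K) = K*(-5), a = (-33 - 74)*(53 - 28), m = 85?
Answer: 7102225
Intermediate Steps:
a = -2675 (a = -107*25 = -2675)
t(K) = -5*K
((t((U(-5)*(-3))*(-5)) + a) + m)**2 = ((-5*1*(-3)*(-5) - 2675) + 85)**2 = ((-(-15)*(-5) - 2675) + 85)**2 = ((-5*15 - 2675) + 85)**2 = ((-75 - 2675) + 85)**2 = (-2750 + 85)**2 = (-2665)**2 = 7102225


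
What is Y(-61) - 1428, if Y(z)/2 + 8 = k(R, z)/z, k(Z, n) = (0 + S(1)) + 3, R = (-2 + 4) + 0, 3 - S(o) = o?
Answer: -88094/61 ≈ -1444.2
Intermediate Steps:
S(o) = 3 - o
R = 2 (R = 2 + 0 = 2)
k(Z, n) = 5 (k(Z, n) = (0 + (3 - 1*1)) + 3 = (0 + (3 - 1)) + 3 = (0 + 2) + 3 = 2 + 3 = 5)
Y(z) = -16 + 10/z (Y(z) = -16 + 2*(5/z) = -16 + 10/z)
Y(-61) - 1428 = (-16 + 10/(-61)) - 1428 = (-16 + 10*(-1/61)) - 1428 = (-16 - 10/61) - 1428 = -986/61 - 1428 = -88094/61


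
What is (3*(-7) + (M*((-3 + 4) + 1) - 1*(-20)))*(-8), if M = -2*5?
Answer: 168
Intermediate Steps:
M = -10
(3*(-7) + (M*((-3 + 4) + 1) - 1*(-20)))*(-8) = (3*(-7) + (-10*((-3 + 4) + 1) - 1*(-20)))*(-8) = (-21 + (-10*(1 + 1) + 20))*(-8) = (-21 + (-10*2 + 20))*(-8) = (-21 + (-20 + 20))*(-8) = (-21 + 0)*(-8) = -21*(-8) = 168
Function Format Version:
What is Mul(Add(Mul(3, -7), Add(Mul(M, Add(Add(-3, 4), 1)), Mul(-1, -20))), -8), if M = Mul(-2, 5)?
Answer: 168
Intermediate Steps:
M = -10
Mul(Add(Mul(3, -7), Add(Mul(M, Add(Add(-3, 4), 1)), Mul(-1, -20))), -8) = Mul(Add(Mul(3, -7), Add(Mul(-10, Add(Add(-3, 4), 1)), Mul(-1, -20))), -8) = Mul(Add(-21, Add(Mul(-10, Add(1, 1)), 20)), -8) = Mul(Add(-21, Add(Mul(-10, 2), 20)), -8) = Mul(Add(-21, Add(-20, 20)), -8) = Mul(Add(-21, 0), -8) = Mul(-21, -8) = 168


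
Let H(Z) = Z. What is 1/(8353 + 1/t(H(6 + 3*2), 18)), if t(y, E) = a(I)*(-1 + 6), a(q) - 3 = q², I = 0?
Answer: 15/125296 ≈ 0.00011972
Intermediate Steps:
a(q) = 3 + q²
t(y, E) = 15 (t(y, E) = (3 + 0²)*(-1 + 6) = (3 + 0)*5 = 3*5 = 15)
1/(8353 + 1/t(H(6 + 3*2), 18)) = 1/(8353 + 1/15) = 1/(125296/15) = 15/125296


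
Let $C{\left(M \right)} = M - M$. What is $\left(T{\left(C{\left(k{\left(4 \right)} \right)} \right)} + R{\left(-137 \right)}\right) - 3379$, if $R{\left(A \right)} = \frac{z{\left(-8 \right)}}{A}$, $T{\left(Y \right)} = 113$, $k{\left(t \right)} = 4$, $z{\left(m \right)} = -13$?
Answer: $- \frac{447429}{137} \approx -3265.9$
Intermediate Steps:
$C{\left(M \right)} = 0$
$R{\left(A \right)} = - \frac{13}{A}$
$\left(T{\left(C{\left(k{\left(4 \right)} \right)} \right)} + R{\left(-137 \right)}\right) - 3379 = \left(113 - \frac{13}{-137}\right) - 3379 = \left(113 - - \frac{13}{137}\right) - 3379 = \left(113 + \frac{13}{137}\right) - 3379 = \frac{15494}{137} - 3379 = - \frac{447429}{137}$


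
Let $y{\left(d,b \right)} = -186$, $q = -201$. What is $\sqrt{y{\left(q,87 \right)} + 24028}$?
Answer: $\sqrt{23842} \approx 154.41$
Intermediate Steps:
$\sqrt{y{\left(q,87 \right)} + 24028} = \sqrt{-186 + 24028} = \sqrt{23842}$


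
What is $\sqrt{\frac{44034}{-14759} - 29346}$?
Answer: $\frac{12 i \sqrt{44396060853}}{14759} \approx 171.32 i$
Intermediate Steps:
$\sqrt{\frac{44034}{-14759} - 29346} = \sqrt{44034 \left(- \frac{1}{14759}\right) - 29346} = \sqrt{- \frac{44034}{14759} - 29346} = \sqrt{- \frac{433161648}{14759}} = \frac{12 i \sqrt{44396060853}}{14759}$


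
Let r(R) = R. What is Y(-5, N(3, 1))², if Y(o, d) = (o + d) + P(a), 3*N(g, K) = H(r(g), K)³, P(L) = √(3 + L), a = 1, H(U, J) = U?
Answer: 36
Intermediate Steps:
N(g, K) = g³/3
Y(o, d) = 2 + d + o (Y(o, d) = (o + d) + √(3 + 1) = (d + o) + √4 = (d + o) + 2 = 2 + d + o)
Y(-5, N(3, 1))² = (2 + (⅓)*3³ - 5)² = (2 + (⅓)*27 - 5)² = (2 + 9 - 5)² = 6² = 36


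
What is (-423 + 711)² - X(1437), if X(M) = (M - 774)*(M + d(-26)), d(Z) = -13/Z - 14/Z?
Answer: -1740951/2 ≈ -8.7048e+5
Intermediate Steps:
d(Z) = -27/Z
X(M) = (-774 + M)*(27/26 + M) (X(M) = (M - 774)*(M - 27/(-26)) = (-774 + M)*(M - 27*(-1/26)) = (-774 + M)*(M + 27/26) = (-774 + M)*(27/26 + M))
(-423 + 711)² - X(1437) = (-423 + 711)² - (-10449/13 + 1437² - 20097/26*1437) = 288² - (-10449/13 + 2064969 - 28879389/26) = 82944 - 1*1906839/2 = 82944 - 1906839/2 = -1740951/2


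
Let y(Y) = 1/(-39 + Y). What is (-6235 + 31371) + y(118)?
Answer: 1985745/79 ≈ 25136.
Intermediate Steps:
(-6235 + 31371) + y(118) = (-6235 + 31371) + 1/(-39 + 118) = 25136 + 1/79 = 1985745/79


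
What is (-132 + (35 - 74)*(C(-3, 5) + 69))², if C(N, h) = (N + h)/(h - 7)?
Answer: 7750656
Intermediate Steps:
C(N, h) = (N + h)/(-7 + h)
(-132 + (35 - 74)*(C(-3, 5) + 69))² = (-132 + (35 - 74)*((-3 + 5)/(-7 + 5) + 69))² = (-132 - 39*(2/(-2) + 69))² = (-132 - 39*(-½*2 + 69))² = (-132 - 39*(-1 + 69))² = (-132 - 39*68)² = (-132 - 2652)² = (-2784)² = 7750656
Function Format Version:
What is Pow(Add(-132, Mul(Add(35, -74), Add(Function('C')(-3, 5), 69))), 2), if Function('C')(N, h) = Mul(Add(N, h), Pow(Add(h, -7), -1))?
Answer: 7750656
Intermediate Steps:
Function('C')(N, h) = Mul(Pow(Add(-7, h), -1), Add(N, h)) (Function('C')(N, h) = Mul(Add(N, h), Pow(Add(-7, h), -1)) = Mul(Pow(Add(-7, h), -1), Add(N, h)))
Pow(Add(-132, Mul(Add(35, -74), Add(Function('C')(-3, 5), 69))), 2) = Pow(Add(-132, Mul(Add(35, -74), Add(Mul(Pow(Add(-7, 5), -1), Add(-3, 5)), 69))), 2) = Pow(Add(-132, Mul(-39, Add(Mul(Pow(-2, -1), 2), 69))), 2) = Pow(Add(-132, Mul(-39, Add(Mul(Rational(-1, 2), 2), 69))), 2) = Pow(Add(-132, Mul(-39, Add(-1, 69))), 2) = Pow(Add(-132, Mul(-39, 68)), 2) = Pow(Add(-132, -2652), 2) = Pow(-2784, 2) = 7750656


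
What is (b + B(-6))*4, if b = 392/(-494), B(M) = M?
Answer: -6712/247 ≈ -27.174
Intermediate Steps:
b = -196/247 (b = 392*(-1/494) = -196/247 ≈ -0.79352)
(b + B(-6))*4 = (-196/247 - 6)*4 = -1678/247*4 = -6712/247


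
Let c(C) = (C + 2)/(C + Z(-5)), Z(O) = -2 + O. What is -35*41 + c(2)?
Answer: -7179/5 ≈ -1435.8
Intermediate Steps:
c(C) = (2 + C)/(-7 + C) (c(C) = (C + 2)/(C + (-2 - 5)) = (2 + C)/(C - 7) = (2 + C)/(-7 + C))
-35*41 + c(2) = -35*41 + (2 + 2)/(-7 + 2) = -1435 + 4/(-5) = -1435 - ⅕*4 = -1435 - ⅘ = -7179/5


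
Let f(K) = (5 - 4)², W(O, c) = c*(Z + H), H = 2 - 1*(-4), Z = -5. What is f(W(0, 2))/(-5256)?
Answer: -1/5256 ≈ -0.00019026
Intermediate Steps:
H = 6 (H = 2 + 4 = 6)
W(O, c) = c (W(O, c) = c*(-5 + 6) = c*1 = c)
f(K) = 1 (f(K) = 1² = 1)
f(W(0, 2))/(-5256) = 1/(-5256) = 1*(-1/5256) = -1/5256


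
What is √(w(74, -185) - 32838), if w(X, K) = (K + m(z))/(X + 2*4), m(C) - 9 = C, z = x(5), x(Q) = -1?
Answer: 7*I*√4506474/82 ≈ 181.22*I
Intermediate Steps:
z = -1
m(C) = 9 + C
w(X, K) = (8 + K)/(8 + X) (w(X, K) = (K + (9 - 1))/(X + 2*4) = (K + 8)/(X + 8) = (8 + K)/(8 + X))
√(w(74, -185) - 32838) = √((8 - 185)/(8 + 74) - 32838) = √(-177/82 - 32838) = √(-2692893/82) = 7*I*√4506474/82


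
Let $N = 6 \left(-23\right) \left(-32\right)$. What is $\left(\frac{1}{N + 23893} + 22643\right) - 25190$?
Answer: $- \frac{72103022}{28309} \approx -2547.0$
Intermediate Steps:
$N = 4416$ ($N = \left(-138\right) \left(-32\right) = 4416$)
$\left(\frac{1}{N + 23893} + 22643\right) - 25190 = \left(\frac{1}{4416 + 23893} + 22643\right) - 25190 = \left(\frac{1}{28309} + 22643\right) - 25190 = \frac{641000688}{28309} - 25190 = - \frac{72103022}{28309}$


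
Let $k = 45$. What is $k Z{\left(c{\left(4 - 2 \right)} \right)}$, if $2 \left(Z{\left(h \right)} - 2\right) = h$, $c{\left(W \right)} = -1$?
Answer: $\frac{135}{2} \approx 67.5$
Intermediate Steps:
$Z{\left(h \right)} = 2 + \frac{h}{2}$
$k Z{\left(c{\left(4 - 2 \right)} \right)} = 45 \left(2 + \frac{1}{2} \left(-1\right)\right) = 45 \left(2 - \frac{1}{2}\right) = 45 \cdot \frac{3}{2} = \frac{135}{2}$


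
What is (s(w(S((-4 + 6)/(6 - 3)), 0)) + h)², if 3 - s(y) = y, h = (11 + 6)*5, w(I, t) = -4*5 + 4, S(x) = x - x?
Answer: 10816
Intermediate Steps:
S(x) = 0
w(I, t) = -16 (w(I, t) = -20 + 4 = -16)
h = 85 (h = 17*5 = 85)
s(y) = 3 - y
(s(w(S((-4 + 6)/(6 - 3)), 0)) + h)² = ((3 - 1*(-16)) + 85)² = ((3 + 16) + 85)² = (19 + 85)² = 104² = 10816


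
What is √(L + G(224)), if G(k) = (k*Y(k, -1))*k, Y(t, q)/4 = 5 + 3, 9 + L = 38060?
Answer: √1643683 ≈ 1282.1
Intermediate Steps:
L = 38051 (L = -9 + 38060 = 38051)
Y(t, q) = 32 (Y(t, q) = 4*(5 + 3) = 4*8 = 32)
G(k) = 32*k² (G(k) = (k*32)*k = (32*k)*k = 32*k²)
√(L + G(224)) = √(38051 + 32*224²) = √(38051 + 32*50176) = √(38051 + 1605632) = √1643683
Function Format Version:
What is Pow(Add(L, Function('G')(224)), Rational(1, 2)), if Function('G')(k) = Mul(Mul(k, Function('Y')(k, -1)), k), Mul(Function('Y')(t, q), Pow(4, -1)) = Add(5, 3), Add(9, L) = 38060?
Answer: Pow(1643683, Rational(1, 2)) ≈ 1282.1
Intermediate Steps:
L = 38051 (L = Add(-9, 38060) = 38051)
Function('Y')(t, q) = 32 (Function('Y')(t, q) = Mul(4, Add(5, 3)) = Mul(4, 8) = 32)
Function('G')(k) = Mul(32, Pow(k, 2)) (Function('G')(k) = Mul(Mul(k, 32), k) = Mul(Mul(32, k), k) = Mul(32, Pow(k, 2)))
Pow(Add(L, Function('G')(224)), Rational(1, 2)) = Pow(Add(38051, Mul(32, Pow(224, 2))), Rational(1, 2)) = Pow(Add(38051, Mul(32, 50176)), Rational(1, 2)) = Pow(Add(38051, 1605632), Rational(1, 2)) = Pow(1643683, Rational(1, 2))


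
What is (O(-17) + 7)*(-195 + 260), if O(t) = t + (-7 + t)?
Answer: -2210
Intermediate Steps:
O(t) = -7 + 2*t
(O(-17) + 7)*(-195 + 260) = ((-7 + 2*(-17)) + 7)*(-195 + 260) = ((-7 - 34) + 7)*65 = (-41 + 7)*65 = -34*65 = -2210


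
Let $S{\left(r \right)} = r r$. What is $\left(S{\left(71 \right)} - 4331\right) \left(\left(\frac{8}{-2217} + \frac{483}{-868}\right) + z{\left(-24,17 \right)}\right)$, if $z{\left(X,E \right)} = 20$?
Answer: $\frac{1897189225}{137454} \approx 13802.0$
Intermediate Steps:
$S{\left(r \right)} = r^{2}$
$\left(S{\left(71 \right)} - 4331\right) \left(\left(\frac{8}{-2217} + \frac{483}{-868}\right) + z{\left(-24,17 \right)}\right) = \left(71^{2} - 4331\right) \left(\left(\frac{8}{-2217} + \frac{483}{-868}\right) + 20\right) = \left(5041 - 4331\right) \left(\left(8 \left(- \frac{1}{2217}\right) + 483 \left(- \frac{1}{868}\right)\right) + 20\right) = 710 \left(\left(- \frac{8}{2217} - \frac{69}{124}\right) + 20\right) = 710 \left(- \frac{153965}{274908} + 20\right) = 710 \cdot \frac{5344195}{274908} = \frac{1897189225}{137454}$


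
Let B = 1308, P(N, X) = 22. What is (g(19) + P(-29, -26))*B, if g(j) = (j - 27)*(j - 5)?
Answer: -117720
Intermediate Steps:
g(j) = (-27 + j)*(-5 + j)
(g(19) + P(-29, -26))*B = ((135 + 19² - 32*19) + 22)*1308 = ((135 + 361 - 608) + 22)*1308 = (-112 + 22)*1308 = -90*1308 = -117720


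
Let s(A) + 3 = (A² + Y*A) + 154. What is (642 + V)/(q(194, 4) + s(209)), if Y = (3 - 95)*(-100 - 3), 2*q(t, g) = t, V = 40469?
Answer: 41111/2024413 ≈ 0.020308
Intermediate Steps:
q(t, g) = t/2
Y = 9476 (Y = -92*(-103) = 9476)
s(A) = 151 + A² + 9476*A (s(A) = -3 + ((A² + 9476*A) + 154) = -3 + (154 + A² + 9476*A) = 151 + A² + 9476*A)
(642 + V)/(q(194, 4) + s(209)) = (642 + 40469)/((½)*194 + (151 + 209² + 9476*209)) = 41111/(97 + (151 + 43681 + 1980484)) = 41111/(97 + 2024316) = 41111/2024413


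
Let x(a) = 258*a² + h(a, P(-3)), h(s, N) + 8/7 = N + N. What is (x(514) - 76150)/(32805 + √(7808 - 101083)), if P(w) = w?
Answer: 781751147859/376691455 - 119151219*I*√3731/376691455 ≈ 2075.3 - 19.321*I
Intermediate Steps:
h(s, N) = -8/7 + 2*N (h(s, N) = -8/7 + (N + N) = -8/7 + 2*N)
x(a) = -50/7 + 258*a² (x(a) = 258*a² + (-8/7 + 2*(-3)) = 258*a² + (-8/7 - 6) = 258*a² - 50/7 = -50/7 + 258*a²)
(x(514) - 76150)/(32805 + √(7808 - 101083)) = ((-50/7 + 258*514²) - 76150)/(32805 + √(7808 - 101083)) = ((-50/7 + 258*264196) - 76150)/(32805 + √(-93275)) = ((-50/7 + 68162568) - 76150)/(32805 + 5*I*√3731) = (477137926/7 - 76150)/(32805 + 5*I*√3731) = 476604876/(7*(32805 + 5*I*√3731))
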